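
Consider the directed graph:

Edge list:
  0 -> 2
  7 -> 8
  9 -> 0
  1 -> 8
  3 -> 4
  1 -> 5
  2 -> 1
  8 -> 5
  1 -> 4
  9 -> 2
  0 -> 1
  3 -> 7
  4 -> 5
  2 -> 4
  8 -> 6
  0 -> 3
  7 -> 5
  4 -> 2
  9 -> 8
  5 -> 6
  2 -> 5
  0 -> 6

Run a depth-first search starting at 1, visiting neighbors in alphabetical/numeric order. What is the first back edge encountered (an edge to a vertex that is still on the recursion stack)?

2→1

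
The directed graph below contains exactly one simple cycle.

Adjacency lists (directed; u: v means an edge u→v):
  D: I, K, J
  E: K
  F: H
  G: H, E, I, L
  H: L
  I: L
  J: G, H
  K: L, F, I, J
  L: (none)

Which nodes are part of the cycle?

E, G, J, K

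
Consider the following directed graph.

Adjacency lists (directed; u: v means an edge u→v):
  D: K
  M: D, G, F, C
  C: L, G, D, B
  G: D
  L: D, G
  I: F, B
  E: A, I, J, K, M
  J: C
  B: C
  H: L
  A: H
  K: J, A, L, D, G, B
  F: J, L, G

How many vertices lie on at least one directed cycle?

A vertex is on a directed cycle iff it belongs to a strongly connected component of size ≥ 2 (or has a self-loop).
The vertices on cycles are {A, B, C, D, G, H, J, K, L} — 9 in total.

9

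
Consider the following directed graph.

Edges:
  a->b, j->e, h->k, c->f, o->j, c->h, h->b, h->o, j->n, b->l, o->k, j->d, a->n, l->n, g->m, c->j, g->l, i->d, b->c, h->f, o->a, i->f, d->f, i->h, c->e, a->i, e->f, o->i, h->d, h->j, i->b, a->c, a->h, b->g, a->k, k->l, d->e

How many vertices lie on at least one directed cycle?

A vertex is on a directed cycle iff it belongs to a strongly connected component of size ≥ 2 (or has a self-loop).
The vertices on cycles are {a, b, c, h, i, o} — 6 in total.

6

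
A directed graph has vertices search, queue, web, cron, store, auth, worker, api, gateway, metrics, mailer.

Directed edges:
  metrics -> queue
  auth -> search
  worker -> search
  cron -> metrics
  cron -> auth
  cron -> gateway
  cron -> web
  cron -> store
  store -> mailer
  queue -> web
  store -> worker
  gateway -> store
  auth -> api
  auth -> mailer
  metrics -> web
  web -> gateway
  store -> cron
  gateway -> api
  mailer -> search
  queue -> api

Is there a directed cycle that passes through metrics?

metrics is on a cycle iff metrics can reach itself via ≥1 edge.
metrics → web → gateway → store → cron → metrics — yes.

Yes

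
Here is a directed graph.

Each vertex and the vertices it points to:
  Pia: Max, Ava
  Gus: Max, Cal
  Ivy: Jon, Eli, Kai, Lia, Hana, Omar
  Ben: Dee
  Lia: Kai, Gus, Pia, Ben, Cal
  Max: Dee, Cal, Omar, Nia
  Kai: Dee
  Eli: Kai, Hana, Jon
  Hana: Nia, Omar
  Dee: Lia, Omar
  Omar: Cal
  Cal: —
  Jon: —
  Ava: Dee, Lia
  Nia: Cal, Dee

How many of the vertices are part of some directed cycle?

A vertex is on a directed cycle iff it belongs to a strongly connected component of size ≥ 2 (or has a self-loop).
The vertices on cycles are {Ava, Ben, Dee, Gus, Kai, Lia, Max, Nia, Pia} — 9 in total.

9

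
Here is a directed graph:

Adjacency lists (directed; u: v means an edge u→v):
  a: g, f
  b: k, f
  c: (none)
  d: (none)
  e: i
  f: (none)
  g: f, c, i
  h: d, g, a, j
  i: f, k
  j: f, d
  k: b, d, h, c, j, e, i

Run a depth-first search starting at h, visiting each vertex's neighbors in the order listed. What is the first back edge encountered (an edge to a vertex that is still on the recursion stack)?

DFS from h (visiting each vertex's neighbors in the order listed); mark gray on enter, black on exit:
h gray
  d gray
  d black
  g gray
    f gray
    f black
    c gray
    c black
    i gray
      i→f: f black — skip
      k gray
        b gray
          b→k: k is gray → back edge
First back edge: b → k.

b→k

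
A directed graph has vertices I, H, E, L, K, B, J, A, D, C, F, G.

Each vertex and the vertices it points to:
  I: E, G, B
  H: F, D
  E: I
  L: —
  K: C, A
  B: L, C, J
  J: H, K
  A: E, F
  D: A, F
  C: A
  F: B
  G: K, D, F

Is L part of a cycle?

L lies on a cycle iff there is a path from L back to itself.
Exploring from L, it never reaches itself; equivalently, its strongly connected component is a singleton.

No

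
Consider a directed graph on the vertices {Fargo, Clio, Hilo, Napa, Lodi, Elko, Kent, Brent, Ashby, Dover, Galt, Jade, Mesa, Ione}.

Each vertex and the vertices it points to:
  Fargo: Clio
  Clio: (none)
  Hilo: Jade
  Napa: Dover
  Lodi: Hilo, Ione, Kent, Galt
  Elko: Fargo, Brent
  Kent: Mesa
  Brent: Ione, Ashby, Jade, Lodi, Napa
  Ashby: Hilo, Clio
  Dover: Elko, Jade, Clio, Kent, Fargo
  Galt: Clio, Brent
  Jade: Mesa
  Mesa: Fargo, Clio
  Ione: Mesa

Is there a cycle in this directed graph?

Yes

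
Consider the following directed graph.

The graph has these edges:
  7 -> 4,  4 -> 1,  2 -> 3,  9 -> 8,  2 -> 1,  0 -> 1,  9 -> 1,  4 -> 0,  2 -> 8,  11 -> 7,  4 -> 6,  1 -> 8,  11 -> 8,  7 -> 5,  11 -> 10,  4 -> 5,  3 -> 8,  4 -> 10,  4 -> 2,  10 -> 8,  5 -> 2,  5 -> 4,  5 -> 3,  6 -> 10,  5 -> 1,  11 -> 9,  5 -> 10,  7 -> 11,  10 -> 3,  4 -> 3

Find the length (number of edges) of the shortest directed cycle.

2

For each vertex v, BFS finds the shortest path from v back to v.
The shortest such closed walk is 7 → 11 → 7, length 2.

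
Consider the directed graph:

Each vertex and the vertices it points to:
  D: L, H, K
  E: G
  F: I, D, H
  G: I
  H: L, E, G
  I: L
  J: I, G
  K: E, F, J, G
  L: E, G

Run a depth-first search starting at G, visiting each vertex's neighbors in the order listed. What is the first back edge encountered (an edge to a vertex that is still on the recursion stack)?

DFS from G (visiting each vertex's neighbors in the order listed); mark gray on enter, black on exit:
G gray
  I gray
    L gray
      E gray
        E→G: G is gray → back edge
First back edge: E → G.

E->G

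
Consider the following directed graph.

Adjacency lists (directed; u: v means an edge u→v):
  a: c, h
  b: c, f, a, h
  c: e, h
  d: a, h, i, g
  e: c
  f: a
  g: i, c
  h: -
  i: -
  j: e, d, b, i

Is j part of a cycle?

No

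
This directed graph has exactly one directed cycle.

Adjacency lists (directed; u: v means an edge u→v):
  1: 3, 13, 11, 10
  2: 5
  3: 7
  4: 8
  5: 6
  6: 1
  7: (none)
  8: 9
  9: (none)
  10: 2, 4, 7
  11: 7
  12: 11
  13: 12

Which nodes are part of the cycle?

DFS with gray/black marking from 1:
1 gray
  3 gray
    7 gray
    7 black
  3 black
  13 gray
    12 gray
      11 gray
        11→7: 7 black — skip
      11 black
    12 black
  13 black
  1→11: 11 black — skip
  10 gray
    2 gray
      5 gray
        6 gray
          6→1: 1 is gray → back edge
Back edge closes the cycle 1 → 10 → 2 → 5 → 6 → 1; its vertices are {1, 2, 5, 6, 10}.

1, 2, 5, 6, 10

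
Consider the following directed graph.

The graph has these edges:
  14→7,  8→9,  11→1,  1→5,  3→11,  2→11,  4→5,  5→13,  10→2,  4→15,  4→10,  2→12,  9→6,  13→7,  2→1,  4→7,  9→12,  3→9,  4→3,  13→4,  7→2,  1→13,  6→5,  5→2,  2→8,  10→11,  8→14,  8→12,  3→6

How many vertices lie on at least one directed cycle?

13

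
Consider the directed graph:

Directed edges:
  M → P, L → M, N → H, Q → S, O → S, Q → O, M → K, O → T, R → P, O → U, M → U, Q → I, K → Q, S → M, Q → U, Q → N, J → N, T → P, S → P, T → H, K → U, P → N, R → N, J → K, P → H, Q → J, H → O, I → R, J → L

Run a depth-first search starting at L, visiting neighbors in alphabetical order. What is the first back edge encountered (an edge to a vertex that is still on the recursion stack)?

S→M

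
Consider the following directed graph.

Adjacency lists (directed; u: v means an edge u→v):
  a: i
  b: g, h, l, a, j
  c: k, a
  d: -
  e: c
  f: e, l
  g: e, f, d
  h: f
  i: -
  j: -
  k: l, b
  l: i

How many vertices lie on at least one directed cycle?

7

A vertex is on a directed cycle iff it belongs to a strongly connected component of size ≥ 2 (or has a self-loop).
The vertices on cycles are {b, c, e, f, g, h, k} — 7 in total.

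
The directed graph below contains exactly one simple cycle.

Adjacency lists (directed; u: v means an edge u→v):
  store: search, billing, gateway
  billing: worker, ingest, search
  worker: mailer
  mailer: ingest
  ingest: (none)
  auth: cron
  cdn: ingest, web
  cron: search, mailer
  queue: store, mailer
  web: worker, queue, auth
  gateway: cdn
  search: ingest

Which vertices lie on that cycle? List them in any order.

cdn, web, queue, store, gateway

DFS with gray/black marking from web:
web gray
  worker gray
    mailer gray
      ingest gray
      ingest black
    mailer black
  worker black
  queue gray
    store gray
      search gray
        search→ingest: ingest black — skip
      search black
      billing gray
        billing→worker: worker black — skip
        billing→ingest: ingest black — skip
        billing→search: search black — skip
      billing black
      gateway gray
        cdn gray
          cdn→ingest: ingest black — skip
          cdn→web: web is gray → back edge
Back edge closes the cycle web → queue → store → gateway → cdn → web; its vertices are {cdn, web, queue, store, gateway}.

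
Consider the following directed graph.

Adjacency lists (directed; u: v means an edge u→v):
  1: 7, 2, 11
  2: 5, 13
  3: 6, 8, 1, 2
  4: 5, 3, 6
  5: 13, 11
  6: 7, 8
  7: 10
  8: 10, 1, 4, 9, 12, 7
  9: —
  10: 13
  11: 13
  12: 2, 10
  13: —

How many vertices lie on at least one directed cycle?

4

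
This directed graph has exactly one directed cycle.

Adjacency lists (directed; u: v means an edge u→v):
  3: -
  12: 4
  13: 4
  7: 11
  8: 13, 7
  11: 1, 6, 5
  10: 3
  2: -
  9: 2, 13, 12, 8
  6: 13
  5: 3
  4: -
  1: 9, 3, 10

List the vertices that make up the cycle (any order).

DFS with gray/black marking from 11:
11 gray
  1 gray
    9 gray
      2 gray
      2 black
      13 gray
        4 gray
        4 black
      13 black
      12 gray
        12→4: 4 black — skip
      12 black
      8 gray
        8→13: 13 black — skip
        7 gray
          7→11: 11 is gray → back edge
Back edge closes the cycle 11 → 1 → 9 → 8 → 7 → 11; its vertices are {1, 7, 8, 9, 11}.

1, 7, 8, 9, 11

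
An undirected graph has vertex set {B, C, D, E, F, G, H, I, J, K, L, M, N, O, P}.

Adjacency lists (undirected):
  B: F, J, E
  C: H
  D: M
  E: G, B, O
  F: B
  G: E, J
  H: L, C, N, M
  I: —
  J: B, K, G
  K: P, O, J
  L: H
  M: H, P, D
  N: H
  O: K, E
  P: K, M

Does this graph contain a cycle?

Yes

DFS, tracking each vertex's parent; an edge to a visited non-parent vertex closes a cycle.
Start from J:
visit J (parent –)
  visit B (parent J)
    visit F (parent B)
      F–B: parent, skip
    B–J: parent, skip
    visit E (parent B)
      visit G (parent E)
        G–E: parent, skip
        G–J: J visited and ≠ parent → cycle
Cycle: J – B – E – G – J.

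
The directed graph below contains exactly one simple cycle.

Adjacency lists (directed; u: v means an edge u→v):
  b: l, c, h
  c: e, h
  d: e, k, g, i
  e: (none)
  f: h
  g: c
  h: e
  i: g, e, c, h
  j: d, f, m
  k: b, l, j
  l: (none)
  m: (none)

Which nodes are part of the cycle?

d, j, k

DFS with gray/black marking from k:
k gray
  b gray
    l gray
    l black
    c gray
      e gray
      e black
      h gray
        h→e: e black — skip
      h black
    c black
    b→h: h black — skip
  b black
  k→l: l black — skip
  j gray
    d gray
      d→e: e black — skip
      d→k: k is gray → back edge
Back edge closes the cycle k → j → d → k; its vertices are {d, j, k}.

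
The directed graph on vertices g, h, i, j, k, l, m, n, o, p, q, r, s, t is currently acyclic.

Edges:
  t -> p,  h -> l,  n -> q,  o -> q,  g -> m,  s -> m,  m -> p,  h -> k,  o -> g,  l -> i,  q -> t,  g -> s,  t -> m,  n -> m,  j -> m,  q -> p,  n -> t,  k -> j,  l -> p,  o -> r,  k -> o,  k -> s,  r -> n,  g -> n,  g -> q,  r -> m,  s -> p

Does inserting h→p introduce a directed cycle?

Adding h→p creates a cycle iff p can already reach h.
Explore from p: no path reaches h. The graph stays acyclic.

No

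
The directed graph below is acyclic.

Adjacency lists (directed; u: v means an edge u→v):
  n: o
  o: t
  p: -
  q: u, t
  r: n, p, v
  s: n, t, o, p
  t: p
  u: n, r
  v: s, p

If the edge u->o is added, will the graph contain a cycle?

No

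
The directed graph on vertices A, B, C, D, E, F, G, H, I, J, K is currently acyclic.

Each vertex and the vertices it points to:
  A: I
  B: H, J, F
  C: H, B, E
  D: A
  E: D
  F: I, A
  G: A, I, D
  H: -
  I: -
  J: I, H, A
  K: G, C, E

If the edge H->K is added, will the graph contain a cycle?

Yes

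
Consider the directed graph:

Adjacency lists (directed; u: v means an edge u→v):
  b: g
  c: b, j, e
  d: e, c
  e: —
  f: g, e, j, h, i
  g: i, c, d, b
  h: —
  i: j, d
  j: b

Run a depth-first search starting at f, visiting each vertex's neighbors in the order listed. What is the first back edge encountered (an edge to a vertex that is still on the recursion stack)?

DFS from f (visiting each vertex's neighbors in the order listed); mark gray on enter, black on exit:
f gray
  g gray
    i gray
      j gray
        b gray
          b→g: g is gray → back edge
First back edge: b → g.

b→g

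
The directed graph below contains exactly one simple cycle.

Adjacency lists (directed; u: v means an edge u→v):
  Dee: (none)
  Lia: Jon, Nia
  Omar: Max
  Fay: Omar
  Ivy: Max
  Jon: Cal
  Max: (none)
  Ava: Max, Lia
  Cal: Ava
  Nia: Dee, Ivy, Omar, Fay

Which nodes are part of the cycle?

Ava, Cal, Jon, Lia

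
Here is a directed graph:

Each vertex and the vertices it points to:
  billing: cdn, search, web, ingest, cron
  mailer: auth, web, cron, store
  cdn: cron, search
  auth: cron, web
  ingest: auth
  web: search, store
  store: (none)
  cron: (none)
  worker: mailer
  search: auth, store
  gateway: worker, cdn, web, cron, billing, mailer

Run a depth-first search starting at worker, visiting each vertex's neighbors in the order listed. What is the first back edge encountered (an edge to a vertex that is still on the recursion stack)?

DFS from worker (visiting each vertex's neighbors in the order listed); mark gray on enter, black on exit:
worker gray
  mailer gray
    auth gray
      cron gray
      cron black
      web gray
        search gray
          search→auth: auth is gray → back edge
First back edge: search → auth.

search->auth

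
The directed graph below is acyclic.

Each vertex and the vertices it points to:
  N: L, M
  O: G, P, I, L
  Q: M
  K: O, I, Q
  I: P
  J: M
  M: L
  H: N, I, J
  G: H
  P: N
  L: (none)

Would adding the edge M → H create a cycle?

Yes

Adding M→H creates a cycle iff H can already reach M.
Path from H: H → N → M.
So H → … → M → H is a cycle.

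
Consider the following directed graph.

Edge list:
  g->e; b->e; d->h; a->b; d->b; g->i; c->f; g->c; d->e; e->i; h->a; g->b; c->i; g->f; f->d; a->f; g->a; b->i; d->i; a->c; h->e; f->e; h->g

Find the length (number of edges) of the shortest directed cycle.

For each vertex v, BFS finds the shortest path from v back to v.
The shortest such closed walk is h → g → f → d → h, length 4.

4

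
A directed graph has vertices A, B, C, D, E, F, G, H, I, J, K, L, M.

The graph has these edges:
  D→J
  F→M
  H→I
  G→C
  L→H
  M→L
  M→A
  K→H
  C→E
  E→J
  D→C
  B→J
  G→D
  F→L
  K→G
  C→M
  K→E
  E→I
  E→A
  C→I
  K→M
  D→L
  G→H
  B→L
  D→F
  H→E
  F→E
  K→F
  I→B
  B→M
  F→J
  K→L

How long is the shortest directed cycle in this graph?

For each vertex v, BFS finds the shortest path from v back to v.
The shortest such closed walk is H → I → B → L → H, length 4.

4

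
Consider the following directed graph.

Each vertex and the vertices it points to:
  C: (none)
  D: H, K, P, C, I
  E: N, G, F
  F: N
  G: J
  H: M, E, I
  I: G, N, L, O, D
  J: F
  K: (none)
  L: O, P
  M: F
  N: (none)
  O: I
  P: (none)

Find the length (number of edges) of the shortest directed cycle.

For each vertex v, BFS finds the shortest path from v back to v.
The shortest such closed walk is D → I → D, length 2.

2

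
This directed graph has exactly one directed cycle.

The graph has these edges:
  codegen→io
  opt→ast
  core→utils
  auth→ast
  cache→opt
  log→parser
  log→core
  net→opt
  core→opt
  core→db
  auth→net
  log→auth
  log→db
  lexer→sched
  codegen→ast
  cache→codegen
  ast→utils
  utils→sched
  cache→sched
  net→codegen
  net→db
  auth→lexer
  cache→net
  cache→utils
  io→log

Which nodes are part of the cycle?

DFS with gray/black marking from codegen:
codegen gray
  io gray
    log gray
      auth gray
        lexer gray
          sched gray
          sched black
        lexer black
        ast gray
          utils gray
            utils→sched: sched black — skip
          utils black
        ast black
        net gray
          net→codegen: codegen is gray → back edge
Back edge closes the cycle codegen → io → log → auth → net → codegen; its vertices are {io, log, net, auth, codegen}.

io, log, net, auth, codegen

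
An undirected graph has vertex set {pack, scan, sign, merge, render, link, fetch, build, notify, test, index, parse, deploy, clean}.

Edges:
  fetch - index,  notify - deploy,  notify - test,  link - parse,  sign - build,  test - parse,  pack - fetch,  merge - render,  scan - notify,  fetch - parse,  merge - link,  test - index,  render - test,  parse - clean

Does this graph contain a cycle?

Yes

DFS, tracking each vertex's parent; an edge to a visited non-parent vertex closes a cycle.
Start from test:
visit test (parent –)
  visit parse (parent test)
    visit clean (parent parse)
      clean–parse: parent, skip
    visit link (parent parse)
      link–parse: parent, skip
      visit merge (parent link)
        merge–link: parent, skip
        visit render (parent merge)
          render–merge: parent, skip
          render–test: test visited and ≠ parent → cycle
Cycle: test – parse – link – merge – render – test.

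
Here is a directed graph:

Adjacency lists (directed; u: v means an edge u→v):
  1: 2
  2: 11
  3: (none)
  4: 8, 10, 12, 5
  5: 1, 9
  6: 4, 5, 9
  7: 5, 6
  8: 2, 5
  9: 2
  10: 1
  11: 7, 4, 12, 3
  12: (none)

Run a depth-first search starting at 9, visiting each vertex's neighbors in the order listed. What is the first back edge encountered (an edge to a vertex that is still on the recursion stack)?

1→2

DFS from 9 (visiting each vertex's neighbors in the order listed); mark gray on enter, black on exit:
9 gray
  2 gray
    11 gray
      7 gray
        5 gray
          1 gray
            1→2: 2 is gray → back edge
First back edge: 1 → 2.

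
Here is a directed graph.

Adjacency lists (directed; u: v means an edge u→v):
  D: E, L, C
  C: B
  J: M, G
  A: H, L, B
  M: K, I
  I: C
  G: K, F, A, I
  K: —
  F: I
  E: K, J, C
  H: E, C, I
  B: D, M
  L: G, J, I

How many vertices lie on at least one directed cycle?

A vertex is on a directed cycle iff it belongs to a strongly connected component of size ≥ 2 (or has a self-loop).
The vertices on cycles are {A, B, C, D, E, F, G, H, I, J, L, M} — 12 in total.

12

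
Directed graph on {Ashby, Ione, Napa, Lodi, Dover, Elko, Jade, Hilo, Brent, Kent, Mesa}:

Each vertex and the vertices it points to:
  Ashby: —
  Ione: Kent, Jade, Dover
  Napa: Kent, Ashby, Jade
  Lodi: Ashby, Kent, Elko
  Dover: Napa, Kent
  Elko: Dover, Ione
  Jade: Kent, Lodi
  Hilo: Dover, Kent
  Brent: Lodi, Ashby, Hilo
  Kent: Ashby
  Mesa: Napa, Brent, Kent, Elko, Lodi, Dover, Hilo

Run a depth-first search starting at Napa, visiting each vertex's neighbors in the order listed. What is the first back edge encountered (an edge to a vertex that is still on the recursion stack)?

DFS from Napa (visiting each vertex's neighbors in the order listed); mark gray on enter, black on exit:
Napa gray
  Kent gray
    Ashby gray
    Ashby black
  Kent black
  Napa→Ashby: Ashby black — skip
  Jade gray
    Jade→Kent: Kent black — skip
    Lodi gray
      Lodi→Ashby: Ashby black — skip
      Lodi→Kent: Kent black — skip
      Elko gray
        Dover gray
          Dover→Napa: Napa is gray → back edge
First back edge: Dover → Napa.

Dover→Napa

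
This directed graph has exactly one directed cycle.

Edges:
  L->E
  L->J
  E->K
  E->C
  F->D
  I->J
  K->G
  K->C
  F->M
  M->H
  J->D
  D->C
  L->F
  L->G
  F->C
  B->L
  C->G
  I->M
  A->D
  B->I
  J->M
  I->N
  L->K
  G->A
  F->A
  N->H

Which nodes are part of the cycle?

A, C, D, G

DFS with gray/black marking from A:
A gray
  D gray
    C gray
      G gray
        G→A: A is gray → back edge
Back edge closes the cycle A → D → C → G → A; its vertices are {A, C, D, G}.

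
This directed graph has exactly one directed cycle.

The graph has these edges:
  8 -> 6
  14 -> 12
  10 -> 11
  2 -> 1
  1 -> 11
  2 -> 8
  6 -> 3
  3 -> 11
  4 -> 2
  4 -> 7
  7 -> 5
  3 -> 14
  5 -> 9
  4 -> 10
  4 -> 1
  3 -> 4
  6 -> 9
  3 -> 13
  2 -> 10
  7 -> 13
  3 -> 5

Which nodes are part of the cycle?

DFS with gray/black marking from 3:
3 gray
  11 gray
  11 black
  5 gray
    9 gray
    9 black
  5 black
  13 gray
  13 black
  14 gray
    12 gray
    12 black
  14 black
  4 gray
    2 gray
      8 gray
        6 gray
          6→9: 9 black — skip
          6→3: 3 is gray → back edge
Back edge closes the cycle 3 → 4 → 2 → 8 → 6 → 3; its vertices are {2, 3, 4, 6, 8}.

2, 3, 4, 6, 8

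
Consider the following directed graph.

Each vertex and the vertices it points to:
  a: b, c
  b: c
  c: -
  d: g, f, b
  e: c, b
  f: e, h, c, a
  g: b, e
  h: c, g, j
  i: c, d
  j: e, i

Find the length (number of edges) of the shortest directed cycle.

5

For each vertex v, BFS finds the shortest path from v back to v.
The shortest such closed walk is h → j → i → d → f → h, length 5.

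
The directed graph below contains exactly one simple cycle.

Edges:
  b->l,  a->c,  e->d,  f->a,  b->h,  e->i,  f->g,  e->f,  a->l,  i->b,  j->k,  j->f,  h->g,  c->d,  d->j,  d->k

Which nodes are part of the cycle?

a, c, d, f, j

DFS with gray/black marking from f:
f gray
  a gray
    c gray
      d gray
        k gray
        k black
        j gray
          j→f: f is gray → back edge
Back edge closes the cycle f → a → c → d → j → f; its vertices are {a, c, d, f, j}.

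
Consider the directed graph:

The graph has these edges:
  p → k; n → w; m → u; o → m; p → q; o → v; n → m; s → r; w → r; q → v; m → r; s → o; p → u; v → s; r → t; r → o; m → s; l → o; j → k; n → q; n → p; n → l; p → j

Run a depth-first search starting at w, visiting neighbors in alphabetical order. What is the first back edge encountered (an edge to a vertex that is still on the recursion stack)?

m->r

DFS from w (visiting neighbors in alphabetical order); mark gray on enter, black on exit:
w gray
  r gray
    o gray
      m gray
        m→r: r is gray → back edge
First back edge: m → r.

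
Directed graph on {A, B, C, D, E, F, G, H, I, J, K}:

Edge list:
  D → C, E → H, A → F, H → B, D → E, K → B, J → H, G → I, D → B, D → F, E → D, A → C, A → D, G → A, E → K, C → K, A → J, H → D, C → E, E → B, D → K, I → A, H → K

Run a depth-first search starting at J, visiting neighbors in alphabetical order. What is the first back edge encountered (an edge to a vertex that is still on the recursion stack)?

E→D

DFS from J (visiting neighbors in alphabetical order); mark gray on enter, black on exit:
J gray
  H gray
    B gray
    B black
    D gray
      D→B: B black — skip
      C gray
        E gray
          E→B: B black — skip
          E→D: D is gray → back edge
First back edge: E → D.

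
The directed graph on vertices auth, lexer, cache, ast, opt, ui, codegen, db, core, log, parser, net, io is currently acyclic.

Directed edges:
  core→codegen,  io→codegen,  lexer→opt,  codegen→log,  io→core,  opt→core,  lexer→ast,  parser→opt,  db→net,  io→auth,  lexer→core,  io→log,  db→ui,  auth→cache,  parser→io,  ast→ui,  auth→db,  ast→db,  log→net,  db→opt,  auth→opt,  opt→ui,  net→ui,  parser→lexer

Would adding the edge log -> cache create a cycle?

Adding log→cache creates a cycle iff cache can already reach log.
Explore from cache: no path reaches log. The graph stays acyclic.

No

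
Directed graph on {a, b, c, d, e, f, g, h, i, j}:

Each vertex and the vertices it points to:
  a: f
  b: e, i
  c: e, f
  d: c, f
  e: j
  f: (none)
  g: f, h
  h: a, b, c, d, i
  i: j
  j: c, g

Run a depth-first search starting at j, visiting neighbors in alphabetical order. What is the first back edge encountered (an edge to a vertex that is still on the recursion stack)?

DFS from j (visiting neighbors in alphabetical order); mark gray on enter, black on exit:
j gray
  c gray
    e gray
      e→j: j is gray → back edge
First back edge: e → j.

e->j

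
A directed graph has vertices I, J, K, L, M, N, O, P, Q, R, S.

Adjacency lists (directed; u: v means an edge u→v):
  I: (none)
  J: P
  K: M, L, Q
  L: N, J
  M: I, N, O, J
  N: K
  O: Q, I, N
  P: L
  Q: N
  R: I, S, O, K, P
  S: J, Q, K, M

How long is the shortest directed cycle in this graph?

3

For each vertex v, BFS finds the shortest path from v back to v.
The shortest such closed walk is P → L → J → P, length 3.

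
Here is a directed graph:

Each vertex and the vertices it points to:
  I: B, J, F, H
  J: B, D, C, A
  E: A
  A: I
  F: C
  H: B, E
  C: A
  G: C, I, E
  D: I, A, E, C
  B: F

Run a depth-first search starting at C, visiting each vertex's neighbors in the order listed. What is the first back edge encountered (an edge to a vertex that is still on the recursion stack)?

F→C

DFS from C (visiting each vertex's neighbors in the order listed); mark gray on enter, black on exit:
C gray
  A gray
    I gray
      B gray
        F gray
          F→C: C is gray → back edge
First back edge: F → C.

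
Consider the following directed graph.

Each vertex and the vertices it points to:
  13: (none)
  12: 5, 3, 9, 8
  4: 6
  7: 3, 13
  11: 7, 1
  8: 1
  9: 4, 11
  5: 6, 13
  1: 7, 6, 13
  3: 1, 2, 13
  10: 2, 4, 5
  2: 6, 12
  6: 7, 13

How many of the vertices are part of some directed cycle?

A vertex is on a directed cycle iff it belongs to a strongly connected component of size ≥ 2 (or has a self-loop).
The vertices on cycles are {1, 2, 3, 4, 5, 6, 7, 8, 9, 11, 12} — 11 in total.

11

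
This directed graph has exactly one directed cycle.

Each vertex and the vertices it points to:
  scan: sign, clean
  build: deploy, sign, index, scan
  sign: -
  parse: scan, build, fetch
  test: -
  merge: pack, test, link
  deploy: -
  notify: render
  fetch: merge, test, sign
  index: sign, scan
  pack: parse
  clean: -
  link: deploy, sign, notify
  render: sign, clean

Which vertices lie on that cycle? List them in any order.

pack, fetch, merge, parse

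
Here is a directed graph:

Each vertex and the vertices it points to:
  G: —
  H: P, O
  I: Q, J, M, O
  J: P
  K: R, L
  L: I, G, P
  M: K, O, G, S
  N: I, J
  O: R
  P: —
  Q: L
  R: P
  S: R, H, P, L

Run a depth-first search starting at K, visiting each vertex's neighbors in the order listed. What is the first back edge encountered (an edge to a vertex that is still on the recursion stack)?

DFS from K (visiting each vertex's neighbors in the order listed); mark gray on enter, black on exit:
K gray
  R gray
    P gray
    P black
  R black
  L gray
    I gray
      Q gray
        Q→L: L is gray → back edge
First back edge: Q → L.

Q->L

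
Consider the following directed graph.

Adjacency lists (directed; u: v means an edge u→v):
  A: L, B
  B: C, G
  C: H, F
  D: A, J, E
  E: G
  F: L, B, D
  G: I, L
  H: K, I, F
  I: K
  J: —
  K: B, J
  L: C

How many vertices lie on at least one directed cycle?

A vertex is on a directed cycle iff it belongs to a strongly connected component of size ≥ 2 (or has a self-loop).
The vertices on cycles are {A, B, C, D, E, F, G, H, I, K, L} — 11 in total.

11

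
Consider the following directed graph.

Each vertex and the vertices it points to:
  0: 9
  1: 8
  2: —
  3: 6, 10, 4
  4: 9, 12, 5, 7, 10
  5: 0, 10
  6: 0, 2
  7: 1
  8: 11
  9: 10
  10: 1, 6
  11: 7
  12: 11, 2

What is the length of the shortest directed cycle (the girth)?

4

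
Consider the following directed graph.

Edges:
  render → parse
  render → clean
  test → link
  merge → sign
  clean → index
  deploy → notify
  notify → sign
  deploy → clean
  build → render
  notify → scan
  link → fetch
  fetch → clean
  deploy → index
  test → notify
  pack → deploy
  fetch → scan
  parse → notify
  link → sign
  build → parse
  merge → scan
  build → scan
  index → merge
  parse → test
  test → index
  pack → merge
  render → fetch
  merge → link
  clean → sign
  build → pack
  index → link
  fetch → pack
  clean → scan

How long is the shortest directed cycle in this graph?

For each vertex v, BFS finds the shortest path from v back to v.
The shortest such closed walk is pack → merge → link → fetch → pack, length 4.

4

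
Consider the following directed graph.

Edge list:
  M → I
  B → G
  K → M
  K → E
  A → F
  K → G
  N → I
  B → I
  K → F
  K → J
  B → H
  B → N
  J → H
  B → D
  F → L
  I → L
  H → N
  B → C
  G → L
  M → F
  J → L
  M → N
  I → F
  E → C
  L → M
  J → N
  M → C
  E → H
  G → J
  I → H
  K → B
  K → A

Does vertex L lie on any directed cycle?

Yes

L is on a cycle iff L can reach itself via ≥1 edge.
L → M → F → L — yes.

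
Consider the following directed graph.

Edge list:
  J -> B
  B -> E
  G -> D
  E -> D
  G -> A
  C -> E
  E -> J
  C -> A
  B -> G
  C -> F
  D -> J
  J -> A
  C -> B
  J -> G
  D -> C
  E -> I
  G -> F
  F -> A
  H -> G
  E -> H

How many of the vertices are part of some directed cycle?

7

A vertex is on a directed cycle iff it belongs to a strongly connected component of size ≥ 2 (or has a self-loop).
The vertices on cycles are {B, C, D, E, G, H, J} — 7 in total.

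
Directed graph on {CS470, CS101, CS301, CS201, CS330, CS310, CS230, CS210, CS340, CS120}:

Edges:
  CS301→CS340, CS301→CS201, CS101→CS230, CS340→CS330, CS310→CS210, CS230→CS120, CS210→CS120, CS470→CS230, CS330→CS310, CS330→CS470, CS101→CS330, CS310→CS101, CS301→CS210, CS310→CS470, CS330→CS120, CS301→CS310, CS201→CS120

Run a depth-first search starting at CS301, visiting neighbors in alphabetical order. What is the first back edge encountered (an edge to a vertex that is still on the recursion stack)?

CS330→CS310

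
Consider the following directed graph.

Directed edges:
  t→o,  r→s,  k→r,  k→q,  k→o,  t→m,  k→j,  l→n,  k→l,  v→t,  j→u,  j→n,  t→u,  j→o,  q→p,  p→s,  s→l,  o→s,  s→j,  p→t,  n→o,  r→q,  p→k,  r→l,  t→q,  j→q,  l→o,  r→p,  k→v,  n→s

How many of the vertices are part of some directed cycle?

11

A vertex is on a directed cycle iff it belongs to a strongly connected component of size ≥ 2 (or has a self-loop).
The vertices on cycles are {j, k, l, n, o, p, q, r, s, t, v} — 11 in total.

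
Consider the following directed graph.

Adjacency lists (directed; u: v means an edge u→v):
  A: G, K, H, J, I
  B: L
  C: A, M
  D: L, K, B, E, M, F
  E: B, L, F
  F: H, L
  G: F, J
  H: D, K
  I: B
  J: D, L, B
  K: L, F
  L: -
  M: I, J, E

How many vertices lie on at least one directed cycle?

A vertex is on a directed cycle iff it belongs to a strongly connected component of size ≥ 2 (or has a self-loop).
The vertices on cycles are {D, E, F, H, J, K, M} — 7 in total.

7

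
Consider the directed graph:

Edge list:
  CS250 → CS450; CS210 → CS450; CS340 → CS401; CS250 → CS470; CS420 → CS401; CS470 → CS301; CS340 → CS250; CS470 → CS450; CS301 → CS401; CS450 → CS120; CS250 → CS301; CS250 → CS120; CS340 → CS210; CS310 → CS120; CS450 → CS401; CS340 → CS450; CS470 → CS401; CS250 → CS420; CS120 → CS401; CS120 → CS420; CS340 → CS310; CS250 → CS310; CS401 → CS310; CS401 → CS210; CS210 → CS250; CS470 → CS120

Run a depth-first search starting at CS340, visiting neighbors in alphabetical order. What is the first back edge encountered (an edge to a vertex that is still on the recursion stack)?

DFS from CS340 (visiting neighbors in alphabetical order); mark gray on enter, black on exit:
CS340 gray
  CS210 gray
    CS250 gray
      CS120 gray
        CS401 gray
          CS401→CS210: CS210 is gray → back edge
First back edge: CS401 → CS210.

CS401→CS210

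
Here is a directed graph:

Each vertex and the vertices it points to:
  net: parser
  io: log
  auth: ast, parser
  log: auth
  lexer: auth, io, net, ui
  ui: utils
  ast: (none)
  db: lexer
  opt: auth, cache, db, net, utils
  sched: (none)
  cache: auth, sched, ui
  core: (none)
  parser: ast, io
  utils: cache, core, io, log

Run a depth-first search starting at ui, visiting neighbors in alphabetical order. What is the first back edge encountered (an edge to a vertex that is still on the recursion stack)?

log->auth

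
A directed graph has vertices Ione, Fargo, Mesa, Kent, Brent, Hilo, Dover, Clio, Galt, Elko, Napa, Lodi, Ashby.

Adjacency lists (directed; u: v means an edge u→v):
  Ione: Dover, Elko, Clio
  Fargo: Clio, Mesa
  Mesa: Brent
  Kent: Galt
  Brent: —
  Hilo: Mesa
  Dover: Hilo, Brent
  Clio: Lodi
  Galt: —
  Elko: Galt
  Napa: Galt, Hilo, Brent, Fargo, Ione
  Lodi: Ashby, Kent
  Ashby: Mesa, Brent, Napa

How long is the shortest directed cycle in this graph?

5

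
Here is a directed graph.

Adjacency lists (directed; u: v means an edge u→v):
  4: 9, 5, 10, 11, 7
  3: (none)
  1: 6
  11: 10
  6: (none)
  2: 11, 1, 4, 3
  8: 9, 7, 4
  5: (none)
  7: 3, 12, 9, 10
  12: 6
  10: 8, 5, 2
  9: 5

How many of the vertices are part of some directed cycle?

6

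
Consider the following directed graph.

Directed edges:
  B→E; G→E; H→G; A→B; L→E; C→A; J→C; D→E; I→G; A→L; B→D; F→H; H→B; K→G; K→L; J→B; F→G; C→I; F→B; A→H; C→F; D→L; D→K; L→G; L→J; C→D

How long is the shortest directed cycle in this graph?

4

For each vertex v, BFS finds the shortest path from v back to v.
The shortest such closed walk is C → D → L → J → C, length 4.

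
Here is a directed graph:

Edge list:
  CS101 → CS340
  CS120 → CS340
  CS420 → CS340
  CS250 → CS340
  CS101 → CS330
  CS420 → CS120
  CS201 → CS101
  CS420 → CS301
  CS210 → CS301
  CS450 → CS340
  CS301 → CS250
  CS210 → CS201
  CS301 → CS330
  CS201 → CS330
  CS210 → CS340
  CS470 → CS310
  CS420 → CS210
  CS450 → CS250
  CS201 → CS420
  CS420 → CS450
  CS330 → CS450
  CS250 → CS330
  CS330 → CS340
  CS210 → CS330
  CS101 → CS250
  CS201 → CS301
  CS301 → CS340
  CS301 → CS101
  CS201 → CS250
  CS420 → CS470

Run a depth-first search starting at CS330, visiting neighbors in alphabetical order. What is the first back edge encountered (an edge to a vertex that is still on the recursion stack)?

DFS from CS330 (visiting neighbors in alphabetical order); mark gray on enter, black on exit:
CS330 gray
  CS340 gray
  CS340 black
  CS450 gray
    CS250 gray
      CS250→CS330: CS330 is gray → back edge
First back edge: CS250 → CS330.

CS250->CS330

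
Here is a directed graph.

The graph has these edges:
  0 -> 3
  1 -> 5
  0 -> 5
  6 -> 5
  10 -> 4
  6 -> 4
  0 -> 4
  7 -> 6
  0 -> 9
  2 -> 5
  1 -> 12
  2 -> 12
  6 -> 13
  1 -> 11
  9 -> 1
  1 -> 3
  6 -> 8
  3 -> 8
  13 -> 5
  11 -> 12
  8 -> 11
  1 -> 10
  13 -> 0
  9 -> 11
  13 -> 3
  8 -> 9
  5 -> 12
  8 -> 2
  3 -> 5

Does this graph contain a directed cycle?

DFS with white/gray/black marking, starting from 12:
12 gray
12 black
0 gray
  9 gray
    11 gray
      11→12: 12 black — skip
    11 black
    1 gray
      10 gray
        4 gray
        4 black
      10 black
      5 gray
        5→12: 12 black — skip
      5 black
      3 gray
        3→5: 5 black — skip
        8 gray
          8→11: 11 black — skip
          2 gray
            2→12: 12 black — skip
            2→5: 5 black — skip
          2 black
          8→9: 9 is gray → back edge
Back edge found, so a cycle exists: 9 → 1 → 3 → 8 → 9.

Yes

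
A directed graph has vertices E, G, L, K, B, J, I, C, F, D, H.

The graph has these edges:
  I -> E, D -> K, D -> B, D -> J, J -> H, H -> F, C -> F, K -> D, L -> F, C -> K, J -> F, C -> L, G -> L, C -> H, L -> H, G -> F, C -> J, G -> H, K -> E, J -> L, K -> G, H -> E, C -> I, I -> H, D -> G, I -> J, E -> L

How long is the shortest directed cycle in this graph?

For each vertex v, BFS finds the shortest path from v back to v.
The shortest such closed walk is K → D → K, length 2.

2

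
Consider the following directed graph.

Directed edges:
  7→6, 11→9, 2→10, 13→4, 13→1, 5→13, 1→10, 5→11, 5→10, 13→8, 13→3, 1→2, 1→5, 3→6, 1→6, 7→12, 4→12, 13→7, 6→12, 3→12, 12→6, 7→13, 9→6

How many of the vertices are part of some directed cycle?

A vertex is on a directed cycle iff it belongs to a strongly connected component of size ≥ 2 (or has a self-loop).
The vertices on cycles are {1, 5, 6, 7, 12, 13} — 6 in total.

6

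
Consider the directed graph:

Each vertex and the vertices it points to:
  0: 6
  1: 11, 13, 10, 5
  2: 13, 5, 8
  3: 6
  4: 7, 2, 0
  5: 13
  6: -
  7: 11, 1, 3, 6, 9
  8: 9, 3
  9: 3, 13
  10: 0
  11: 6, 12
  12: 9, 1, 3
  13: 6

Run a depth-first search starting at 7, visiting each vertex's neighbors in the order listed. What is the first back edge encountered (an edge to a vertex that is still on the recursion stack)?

1->11

DFS from 7 (visiting each vertex's neighbors in the order listed); mark gray on enter, black on exit:
7 gray
  11 gray
    6 gray
    6 black
    12 gray
      9 gray
        3 gray
          3→6: 6 black — skip
        3 black
        13 gray
          13→6: 6 black — skip
        13 black
      9 black
      1 gray
        1→11: 11 is gray → back edge
First back edge: 1 → 11.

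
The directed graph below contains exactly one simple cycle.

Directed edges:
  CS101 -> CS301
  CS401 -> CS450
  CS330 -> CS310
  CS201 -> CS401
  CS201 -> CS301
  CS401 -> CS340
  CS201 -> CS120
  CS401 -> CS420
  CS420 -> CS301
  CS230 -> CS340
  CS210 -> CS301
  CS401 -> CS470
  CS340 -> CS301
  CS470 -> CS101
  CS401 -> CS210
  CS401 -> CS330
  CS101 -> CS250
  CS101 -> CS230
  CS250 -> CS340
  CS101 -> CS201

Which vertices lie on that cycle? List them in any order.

CS101, CS201, CS401, CS470

DFS with gray/black marking from CS201:
CS201 gray
  CS120 gray
  CS120 black
  CS301 gray
  CS301 black
  CS401 gray
    CS470 gray
      CS101 gray
        CS101→CS301: CS301 black — skip
        CS250 gray
          CS340 gray
            CS340→CS301: CS301 black — skip
          CS340 black
        CS250 black
        CS230 gray
          CS230→CS340: CS340 black — skip
        CS230 black
        CS101→CS201: CS201 is gray → back edge
Back edge closes the cycle CS201 → CS401 → CS470 → CS101 → CS201; its vertices are {CS101, CS201, CS401, CS470}.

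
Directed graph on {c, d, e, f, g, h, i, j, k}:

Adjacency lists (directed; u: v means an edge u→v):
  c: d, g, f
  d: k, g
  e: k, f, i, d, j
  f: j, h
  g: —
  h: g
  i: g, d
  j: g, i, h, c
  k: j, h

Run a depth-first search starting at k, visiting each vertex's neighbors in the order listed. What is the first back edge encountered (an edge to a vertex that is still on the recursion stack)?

d->k

DFS from k (visiting each vertex's neighbors in the order listed); mark gray on enter, black on exit:
k gray
  j gray
    g gray
    g black
    i gray
      i→g: g black — skip
      d gray
        d→k: k is gray → back edge
First back edge: d → k.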